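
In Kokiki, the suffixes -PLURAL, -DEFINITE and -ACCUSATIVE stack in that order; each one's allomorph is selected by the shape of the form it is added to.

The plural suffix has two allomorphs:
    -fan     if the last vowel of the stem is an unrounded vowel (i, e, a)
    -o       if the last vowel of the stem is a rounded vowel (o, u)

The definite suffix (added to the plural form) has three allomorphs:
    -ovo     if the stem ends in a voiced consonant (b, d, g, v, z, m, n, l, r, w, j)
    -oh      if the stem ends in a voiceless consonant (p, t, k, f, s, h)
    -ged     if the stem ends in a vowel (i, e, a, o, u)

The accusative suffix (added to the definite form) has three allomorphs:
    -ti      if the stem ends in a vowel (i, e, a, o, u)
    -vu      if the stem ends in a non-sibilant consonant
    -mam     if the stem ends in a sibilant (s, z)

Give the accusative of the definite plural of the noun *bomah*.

bomahfanovoti

Since the last vowel of *bomah* is /a/ (an unrounded vowel), it takes -fan, giving *bomahfan*.
Since the final sound of the plural form *bomahfan* is /n/ (a voiced consonant), it takes -ovo, giving *bomahfanovo*.
Since the final sound of the definite form *bomahfanovo* is /o/ (a vowel), it takes -ti, giving *bomahfanovoti*.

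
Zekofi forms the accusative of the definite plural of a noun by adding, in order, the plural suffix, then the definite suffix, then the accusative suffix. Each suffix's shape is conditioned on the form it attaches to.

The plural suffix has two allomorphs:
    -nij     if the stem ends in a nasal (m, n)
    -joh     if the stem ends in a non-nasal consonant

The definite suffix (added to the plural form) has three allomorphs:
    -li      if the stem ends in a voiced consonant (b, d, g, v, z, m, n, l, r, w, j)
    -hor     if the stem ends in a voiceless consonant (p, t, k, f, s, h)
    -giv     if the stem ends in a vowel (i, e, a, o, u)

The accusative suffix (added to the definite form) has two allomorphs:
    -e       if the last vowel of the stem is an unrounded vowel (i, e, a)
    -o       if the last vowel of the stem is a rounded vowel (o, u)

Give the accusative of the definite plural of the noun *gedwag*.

*gedwag* — final consonant /g/ (non-nasal) → -joh → *gedwagjoh*.
The final sound of the plural form *gedwagjoh* is /h/, which is a voiceless consonant, so the definite suffix is -hor, giving *gedwagjohhor*.
The definite form *gedwagjohhor*: last vowel = /o/, a rounded vowel → -o → *gedwagjohhoro*.

gedwagjohhoro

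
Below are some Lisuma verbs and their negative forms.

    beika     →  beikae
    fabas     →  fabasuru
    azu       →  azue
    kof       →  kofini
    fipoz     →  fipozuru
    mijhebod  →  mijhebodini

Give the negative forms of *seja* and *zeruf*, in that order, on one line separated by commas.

sejae, zerufini

Looking at the final sound of each stem: -uru when the stem ends in a sibilant (*fabas*, *fipoz*); -ini when the stem ends in a non-sibilant consonant (*kof*, *mijhebod*); -e when the stem ends in a vowel (*beika*, *azu*).
Since the final sound of *seja* is /a/ (a vowel), it takes -e, giving *sejae*.
Since the final sound of *zeruf* is /f/ (a non-sibilant consonant), it takes -ini, giving *zerufini*.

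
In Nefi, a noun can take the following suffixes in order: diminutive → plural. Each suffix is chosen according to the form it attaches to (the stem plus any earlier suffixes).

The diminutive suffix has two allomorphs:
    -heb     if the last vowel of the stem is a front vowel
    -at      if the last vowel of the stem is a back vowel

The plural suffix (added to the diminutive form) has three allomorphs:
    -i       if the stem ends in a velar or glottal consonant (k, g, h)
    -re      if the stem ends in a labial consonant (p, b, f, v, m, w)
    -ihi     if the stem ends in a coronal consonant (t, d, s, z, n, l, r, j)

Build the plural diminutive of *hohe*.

hohehebre

The last vowel of *hohe* is /e/, which is a front vowel, so the diminutive suffix is -heb, giving *hoheheb*.
Since the final consonant of the diminutive form *hoheheb* is /b/ (labial), it takes -re, giving *hohehebre*.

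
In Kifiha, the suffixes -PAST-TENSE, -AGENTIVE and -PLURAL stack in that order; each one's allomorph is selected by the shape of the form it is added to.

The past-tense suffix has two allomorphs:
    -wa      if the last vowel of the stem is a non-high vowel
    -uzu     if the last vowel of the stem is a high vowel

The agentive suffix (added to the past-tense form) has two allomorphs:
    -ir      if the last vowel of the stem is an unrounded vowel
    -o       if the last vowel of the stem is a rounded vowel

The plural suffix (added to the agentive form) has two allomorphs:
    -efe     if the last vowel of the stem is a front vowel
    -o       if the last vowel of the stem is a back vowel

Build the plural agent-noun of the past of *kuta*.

The last vowel of *kuta* is /a/, which is a non-high vowel, so the past-tense suffix is -wa, giving *kutawa*.
The past-tense form *kutawa* — last vowel /a/ (an unrounded vowel) → -ir → *kutawair*.
The agentive form *kutawair*: last vowel = /i/, a front vowel → -efe → *kutawairefe*.

kutawairefe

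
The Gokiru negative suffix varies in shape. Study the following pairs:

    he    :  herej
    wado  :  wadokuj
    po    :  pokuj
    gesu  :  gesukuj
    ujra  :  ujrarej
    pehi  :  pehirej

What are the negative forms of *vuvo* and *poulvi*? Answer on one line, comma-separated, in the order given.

vuvokuj, poulvirej

The pattern is rounding harmony: -kuj when the last vowel of the stem is a rounded vowel (*wado*, *po*, *gesu*); -rej when the last vowel of the stem is an unrounded vowel (*he*, *ujra*, *pehi*).
Since the last vowel of *vuvo* is /o/ (a rounded vowel), it takes -kuj, giving *vuvokuj*.
The last vowel of *poulvi* is /i/, which is an unrounded vowel, so the suffix is -rej, giving *poulvirej*.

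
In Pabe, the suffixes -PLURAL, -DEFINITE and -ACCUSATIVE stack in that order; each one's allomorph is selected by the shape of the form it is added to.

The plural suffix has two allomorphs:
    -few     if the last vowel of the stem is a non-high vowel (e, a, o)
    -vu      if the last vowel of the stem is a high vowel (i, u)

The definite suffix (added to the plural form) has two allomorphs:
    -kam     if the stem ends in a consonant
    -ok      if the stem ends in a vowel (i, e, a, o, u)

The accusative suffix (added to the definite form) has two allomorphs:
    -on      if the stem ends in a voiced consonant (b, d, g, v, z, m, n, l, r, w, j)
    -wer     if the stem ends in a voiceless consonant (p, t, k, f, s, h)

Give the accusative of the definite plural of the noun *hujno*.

The last vowel of *hujno* is /o/, which is a non-high vowel, so the plural suffix is -few, giving *hujnofew*.
The plural form *hujnofew* — final sound /w/ (a consonant) → -kam → *hujnofewkam*.
The final consonant of the definite form *hujnofewkam* is /m/, which is voiced, so the accusative suffix is -on, giving *hujnofewkamon*.

hujnofewkamon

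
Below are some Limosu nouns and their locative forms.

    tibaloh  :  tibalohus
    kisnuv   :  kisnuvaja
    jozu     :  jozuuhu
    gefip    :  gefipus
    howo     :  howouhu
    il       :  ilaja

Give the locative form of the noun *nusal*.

nusalaja

The pattern is voicing of the final sound: -us when the stem ends in a voiceless consonant (*tibaloh*, *gefip*); -aja when the stem ends in a voiced consonant (*kisnuv*, *il*); -uhu when the stem ends in a vowel (*jozu*, *howo*).
The final sound of *nusal* is /l/, which is a voiced consonant, so the suffix is -aja, giving *nusalaja*.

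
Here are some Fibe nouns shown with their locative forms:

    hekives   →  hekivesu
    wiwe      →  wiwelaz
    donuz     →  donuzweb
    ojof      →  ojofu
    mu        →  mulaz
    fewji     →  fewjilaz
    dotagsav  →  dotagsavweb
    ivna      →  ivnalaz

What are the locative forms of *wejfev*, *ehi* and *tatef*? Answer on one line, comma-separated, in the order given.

wejfevweb, ehilaz, tatefu

The pattern is voicing of the final sound: -u when the stem ends in a voiceless consonant (*hekives*, *ojof*); -web when the stem ends in a voiced consonant (*donuz*, *dotagsav*); -laz when the stem ends in a vowel (*wiwe*, *mu*, *fewji*, *ivna*).
*wejfev*: final sound = /v/, a voiced consonant → -web → *wejfevweb*.
*ehi* — final sound /i/ (a vowel) → -laz → *ehilaz*.
The final sound of *tatef* is /f/, which is a voiceless consonant, so the suffix is -u, giving *tatefu*.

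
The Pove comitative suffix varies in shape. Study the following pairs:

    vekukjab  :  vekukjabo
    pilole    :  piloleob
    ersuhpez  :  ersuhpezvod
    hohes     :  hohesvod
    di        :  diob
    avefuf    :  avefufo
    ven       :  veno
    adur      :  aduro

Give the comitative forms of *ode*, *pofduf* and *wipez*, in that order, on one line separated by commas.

odeob, pofdufo, wipezvod

Looking at the final sound of each stem: -vod when the stem ends in a sibilant (*ersuhpez*, *hohes*); -o when the stem ends in a non-sibilant consonant (*vekukjab*, *avefuf*, *ven*, *adur*); -ob when the stem ends in a vowel (*pilole*, *di*).
*ode*: final sound = /e/, a vowel → -ob → *odeob*.
*pofduf* — final sound /f/ (a non-sibilant consonant) → -o → *pofdufo*.
Since the final sound of *wipez* is /z/ (a sibilant), it takes -vod, giving *wipezvod*.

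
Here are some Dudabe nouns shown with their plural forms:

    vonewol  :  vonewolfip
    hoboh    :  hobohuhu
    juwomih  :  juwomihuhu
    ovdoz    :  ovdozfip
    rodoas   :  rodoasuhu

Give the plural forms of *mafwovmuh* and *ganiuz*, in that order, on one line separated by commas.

mafwovmuhuhu, ganiuzfip

The suffix is conditioned by the final consonant: -uhu when the stem ends in a voiceless consonant (*hoboh*, *juwomih*, *rodoas*); -fip when the stem ends in a voiced consonant (*vonewol*, *ovdoz*).
*mafwovmuh*: final consonant = /h/, voiceless → -uhu → *mafwovmuhuhu*.
*ganiuz* — final consonant /z/ (voiced) → -fip → *ganiuzfip*.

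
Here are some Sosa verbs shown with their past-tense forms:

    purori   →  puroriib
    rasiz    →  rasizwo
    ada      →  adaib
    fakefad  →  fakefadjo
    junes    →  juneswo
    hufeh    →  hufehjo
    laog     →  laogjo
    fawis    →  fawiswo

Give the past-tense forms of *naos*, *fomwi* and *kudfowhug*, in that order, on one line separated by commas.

The pattern is sibilance of the final sound: -wo when the stem ends in a sibilant (*rasiz*, *junes*, *fawis*); -jo when the stem ends in a non-sibilant consonant (*fakefad*, *hufeh*, *laog*); -ib when the stem ends in a vowel (*purori*, *ada*).
*naos* — final sound /s/ (a sibilant) → -wo → *naoswo*.
*fomwi* — final sound /i/ (a vowel) → -ib → *fomwiib*.
*kudfowhug*: final sound = /g/, a non-sibilant consonant → -jo → *kudfowhugjo*.

naoswo, fomwiib, kudfowhugjo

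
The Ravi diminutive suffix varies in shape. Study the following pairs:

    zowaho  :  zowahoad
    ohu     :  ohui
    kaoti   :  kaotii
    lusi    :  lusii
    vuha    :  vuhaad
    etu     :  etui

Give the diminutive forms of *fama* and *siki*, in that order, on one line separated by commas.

The alternation tracks the last vowel of the stem — -i when the last vowel of the stem is a high vowel (*ohu*, *kaoti*, *lusi*, *etu*); -ad when the last vowel of the stem is a non-high vowel (*zowaho*, *vuha*).
The last vowel of *fama* is /a/, which is a non-high vowel, so the suffix is -ad, giving *famaad*.
*siki*: last vowel = /i/, a high vowel → -i → *sikii*.

famaad, sikii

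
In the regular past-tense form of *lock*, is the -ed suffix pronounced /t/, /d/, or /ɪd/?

/t/

The stem *lock* ends in a voiceless consonant other than /t/.
The -ed suffix is realized as /ɪd/ after /t, d/; as /t/ after other voiceless consonants; and as /d/ after other voiced sounds.
So -ed on *lock* is pronounced /t/.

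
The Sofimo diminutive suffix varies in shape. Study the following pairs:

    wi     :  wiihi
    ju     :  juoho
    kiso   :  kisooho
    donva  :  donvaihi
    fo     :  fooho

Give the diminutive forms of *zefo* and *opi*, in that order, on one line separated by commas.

The suffix is conditioned by the last vowel: -oho when the last vowel of the stem is a rounded vowel (*ju*, *kiso*, *fo*); -ihi when the last vowel of the stem is an unrounded vowel (*wi*, *donva*).
*zefo*: last vowel = /o/, a rounded vowel → -oho → *zefooho*.
*opi*: last vowel = /i/, an unrounded vowel → -ihi → *opiihi*.

zefooho, opiihi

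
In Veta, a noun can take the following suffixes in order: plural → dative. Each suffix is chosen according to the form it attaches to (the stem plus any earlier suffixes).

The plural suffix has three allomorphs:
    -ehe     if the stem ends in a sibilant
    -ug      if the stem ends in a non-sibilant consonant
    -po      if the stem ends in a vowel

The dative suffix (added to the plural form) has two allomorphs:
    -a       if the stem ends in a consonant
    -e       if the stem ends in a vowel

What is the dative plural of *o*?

The final sound of *o* is /o/, which is a vowel, so the plural suffix is -po, giving *opo*.
The plural form *opo*: final sound = /o/, a vowel → -e → *opoe*.

opoe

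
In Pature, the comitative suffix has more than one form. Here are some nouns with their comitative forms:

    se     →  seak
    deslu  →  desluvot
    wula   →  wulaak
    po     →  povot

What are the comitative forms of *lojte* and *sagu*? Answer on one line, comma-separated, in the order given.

Looking at the last vowel of each stem: -vot when the last vowel of the stem is a rounded vowel (*deslu*, *po*); -ak when the last vowel of the stem is an unrounded vowel (*se*, *wula*).
Since the last vowel of *lojte* is /e/ (an unrounded vowel), it takes -ak, giving *lojteak*.
*sagu* — last vowel /u/ (a rounded vowel) → -vot → *saguvot*.

lojteak, saguvot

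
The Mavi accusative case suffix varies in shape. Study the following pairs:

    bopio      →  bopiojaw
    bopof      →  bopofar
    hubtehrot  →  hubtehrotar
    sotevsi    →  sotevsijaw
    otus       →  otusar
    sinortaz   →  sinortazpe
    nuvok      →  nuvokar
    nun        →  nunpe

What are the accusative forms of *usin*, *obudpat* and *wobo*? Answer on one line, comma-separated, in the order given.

usinpe, obudpatar, wobojaw

Looking at the final sound of each stem: -ar when the stem ends in a voiceless consonant (*bopof*, *hubtehrot*, *otus*, *nuvok*); -pe when the stem ends in a voiced consonant (*sinortaz*, *nun*); -jaw when the stem ends in a vowel (*bopio*, *sotevsi*).
The final sound of *usin* is /n/, which is a voiced consonant, so the suffix is -pe, giving *usinpe*.
The final sound of *obudpat* is /t/, which is a voiceless consonant, so the suffix is -ar, giving *obudpatar*.
Since the final sound of *wobo* is /o/ (a vowel), it takes -jaw, giving *wobojaw*.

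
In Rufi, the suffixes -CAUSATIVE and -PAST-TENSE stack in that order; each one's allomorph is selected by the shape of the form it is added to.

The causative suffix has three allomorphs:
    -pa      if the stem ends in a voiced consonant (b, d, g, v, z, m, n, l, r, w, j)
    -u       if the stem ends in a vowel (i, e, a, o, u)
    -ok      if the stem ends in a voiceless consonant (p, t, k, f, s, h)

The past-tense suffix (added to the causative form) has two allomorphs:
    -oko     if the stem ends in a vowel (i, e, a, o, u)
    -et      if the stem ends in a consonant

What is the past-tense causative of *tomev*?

tomevpaoko

*tomev* — final sound /v/ (a voiced consonant) → -pa → *tomevpa*.
The final sound of the causative form *tomevpa* is /a/, which is a vowel, so the past-tense suffix is -oko, giving *tomevpaoko*.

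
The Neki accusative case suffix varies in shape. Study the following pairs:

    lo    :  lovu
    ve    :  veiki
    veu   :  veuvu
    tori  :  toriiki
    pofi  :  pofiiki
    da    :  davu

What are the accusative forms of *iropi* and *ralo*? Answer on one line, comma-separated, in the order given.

iropiiki, ralovu

The pattern is front/back vowel harmony: -iki when the last vowel of the stem is a front vowel (*ve*, *tori*, *pofi*); -vu when the last vowel of the stem is a back vowel (*lo*, *veu*, *da*).
Since the last vowel of *iropi* is /i/ (a front vowel), it takes -iki, giving *iropiiki*.
Since the last vowel of *ralo* is /o/ (a back vowel), it takes -vu, giving *ralovu*.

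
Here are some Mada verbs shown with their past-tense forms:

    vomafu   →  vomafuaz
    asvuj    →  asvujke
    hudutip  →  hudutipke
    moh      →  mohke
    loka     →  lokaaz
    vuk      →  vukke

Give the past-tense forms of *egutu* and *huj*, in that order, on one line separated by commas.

The suffix is conditioned by the final sound: -ke when the stem ends in a consonant (*asvuj*, *hudutip*, *moh*, *vuk*); -az when the stem ends in a vowel (*vomafu*, *loka*).
The final sound of *egutu* is /u/, which is a vowel, so the suffix is -az, giving *egutuaz*.
Since the final sound of *huj* is /j/ (a consonant), it takes -ke, giving *hujke*.

egutuaz, hujke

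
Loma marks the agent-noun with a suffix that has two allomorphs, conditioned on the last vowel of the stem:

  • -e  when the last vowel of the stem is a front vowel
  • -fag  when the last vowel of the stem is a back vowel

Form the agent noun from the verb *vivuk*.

vivukfag

*vivuk*: last vowel = /u/, a back vowel → -fag → *vivukfag*.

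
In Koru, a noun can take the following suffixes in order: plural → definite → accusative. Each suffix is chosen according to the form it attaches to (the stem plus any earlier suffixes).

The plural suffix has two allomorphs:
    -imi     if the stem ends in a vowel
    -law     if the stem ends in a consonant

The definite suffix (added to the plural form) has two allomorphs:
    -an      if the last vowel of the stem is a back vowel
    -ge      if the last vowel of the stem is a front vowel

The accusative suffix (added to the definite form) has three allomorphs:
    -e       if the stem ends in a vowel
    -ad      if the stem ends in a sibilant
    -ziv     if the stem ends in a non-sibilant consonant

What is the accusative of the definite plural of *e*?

*e* — final sound /e/ (a vowel) → -imi → *eimi*.
The plural form *eimi* — last vowel /i/ (a front vowel) → -ge → *eimige*.
The definite form *eimige* — final sound /e/ (a vowel) → -e → *eimigee*.

eimigee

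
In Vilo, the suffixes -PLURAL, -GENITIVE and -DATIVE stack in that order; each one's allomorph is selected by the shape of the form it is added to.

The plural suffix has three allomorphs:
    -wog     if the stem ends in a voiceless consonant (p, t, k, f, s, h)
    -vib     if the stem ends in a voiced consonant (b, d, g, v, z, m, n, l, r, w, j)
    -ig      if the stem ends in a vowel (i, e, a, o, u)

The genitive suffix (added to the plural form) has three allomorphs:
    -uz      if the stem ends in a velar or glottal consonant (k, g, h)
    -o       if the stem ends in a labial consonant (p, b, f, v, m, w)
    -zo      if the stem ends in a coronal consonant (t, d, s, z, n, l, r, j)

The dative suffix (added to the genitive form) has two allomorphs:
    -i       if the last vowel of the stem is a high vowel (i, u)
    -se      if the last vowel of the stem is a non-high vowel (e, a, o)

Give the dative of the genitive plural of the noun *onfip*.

onfipwoguzi

*onfip*: final sound = /p/, a voiceless consonant → -wog → *onfipwog*.
The plural form *onfipwog* — final consonant /g/ (velar/glottal) → -uz → *onfipwoguz*.
The last vowel of the genitive form *onfipwoguz* is /u/, which is a high vowel, so the dative suffix is -i, giving *onfipwoguzi*.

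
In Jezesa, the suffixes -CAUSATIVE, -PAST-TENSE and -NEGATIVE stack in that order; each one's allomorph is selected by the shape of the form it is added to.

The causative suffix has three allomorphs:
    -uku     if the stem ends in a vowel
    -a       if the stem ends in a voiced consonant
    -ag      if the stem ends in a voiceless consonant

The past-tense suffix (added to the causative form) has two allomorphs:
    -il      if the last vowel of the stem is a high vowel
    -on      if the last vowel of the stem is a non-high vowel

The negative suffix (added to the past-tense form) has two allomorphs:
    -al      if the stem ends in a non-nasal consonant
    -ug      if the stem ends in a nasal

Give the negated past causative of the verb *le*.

*le* — final sound /e/ (a vowel) → -uku → *leuku*.
The causative form *leuku* — last vowel /u/ (a high vowel) → -il → *leukuil*.
The past-tense form *leukuil*: final consonant = /l/, non-nasal → -al → *leukuilal*.

leukuilal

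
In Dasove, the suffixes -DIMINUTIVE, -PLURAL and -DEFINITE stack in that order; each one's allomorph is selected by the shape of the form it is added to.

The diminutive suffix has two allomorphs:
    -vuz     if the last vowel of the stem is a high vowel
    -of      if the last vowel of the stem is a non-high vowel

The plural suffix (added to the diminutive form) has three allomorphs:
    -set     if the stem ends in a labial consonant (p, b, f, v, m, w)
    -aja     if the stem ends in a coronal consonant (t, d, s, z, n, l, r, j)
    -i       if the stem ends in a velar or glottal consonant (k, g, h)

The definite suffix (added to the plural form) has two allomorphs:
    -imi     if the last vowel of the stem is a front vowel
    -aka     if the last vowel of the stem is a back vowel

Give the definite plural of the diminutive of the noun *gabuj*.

gabujvuzajaaka

*gabuj* — last vowel /u/ (a high vowel) → -vuz → *gabujvuz*.
Since the final consonant of the diminutive form *gabujvuz* is /z/ (coronal), it takes -aja, giving *gabujvuzaja*.
The plural form *gabujvuzaja*: last vowel = /a/, a back vowel → -aka → *gabujvuzajaaka*.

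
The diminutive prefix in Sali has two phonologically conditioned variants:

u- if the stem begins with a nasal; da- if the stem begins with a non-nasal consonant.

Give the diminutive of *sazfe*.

dasazfe

The first consonant of *sazfe* is /s/, which is non-nasal, so the prefix is da-, giving *dasazfe*.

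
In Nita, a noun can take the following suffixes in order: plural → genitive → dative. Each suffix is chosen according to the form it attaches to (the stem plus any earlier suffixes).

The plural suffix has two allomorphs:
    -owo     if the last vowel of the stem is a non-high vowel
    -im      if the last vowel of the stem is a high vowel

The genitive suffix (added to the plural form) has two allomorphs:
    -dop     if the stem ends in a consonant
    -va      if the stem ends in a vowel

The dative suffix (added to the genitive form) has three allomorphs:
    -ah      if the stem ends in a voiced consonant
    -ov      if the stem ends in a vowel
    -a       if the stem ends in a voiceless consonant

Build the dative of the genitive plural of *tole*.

toleowovaov

The last vowel of *tole* is /e/, which is a non-high vowel, so the plural suffix is -owo, giving *toleowo*.
The plural form *toleowo* — final sound /o/ (a vowel) → -va → *toleowova*.
The genitive form *toleowova* — final sound /a/ (a vowel) → -ov → *toleowovaov*.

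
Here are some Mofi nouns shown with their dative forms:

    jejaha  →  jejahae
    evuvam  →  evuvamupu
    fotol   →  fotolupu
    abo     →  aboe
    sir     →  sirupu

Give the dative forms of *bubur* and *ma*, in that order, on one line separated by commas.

The alternation tracks the final sound of the stem — -upu when the stem ends in a consonant (*evuvam*, *fotol*, *sir*); -e when the stem ends in a vowel (*jejaha*, *abo*).
Since the final sound of *bubur* is /r/ (a consonant), it takes -upu, giving *buburupu*.
The final sound of *ma* is /a/, which is a vowel, so the suffix is -e, giving *mae*.

buburupu, mae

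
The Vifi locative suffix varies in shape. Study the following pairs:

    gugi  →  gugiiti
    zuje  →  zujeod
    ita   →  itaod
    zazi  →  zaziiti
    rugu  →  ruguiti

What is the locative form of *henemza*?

The suffix is conditioned by the last vowel: -iti when the last vowel of the stem is a high vowel (*gugi*, *zazi*, *rugu*); -od when the last vowel of the stem is a non-high vowel (*zuje*, *ita*).
*henemza*: last vowel = /a/, a non-high vowel → -od → *henemzaod*.

henemzaod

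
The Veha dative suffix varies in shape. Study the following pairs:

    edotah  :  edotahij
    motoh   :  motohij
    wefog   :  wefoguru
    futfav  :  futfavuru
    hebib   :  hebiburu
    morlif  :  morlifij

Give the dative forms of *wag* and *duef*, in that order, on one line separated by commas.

waguru, duefij

The suffix is conditioned by the final consonant: -ij when the stem ends in a voiceless consonant (*edotah*, *motoh*, *morlif*); -uru when the stem ends in a voiced consonant (*wefog*, *futfav*, *hebib*).
The final consonant of *wag* is /g/, which is voiced, so the suffix is -uru, giving *waguru*.
*duef* — final consonant /f/ (voiceless) → -ij → *duefij*.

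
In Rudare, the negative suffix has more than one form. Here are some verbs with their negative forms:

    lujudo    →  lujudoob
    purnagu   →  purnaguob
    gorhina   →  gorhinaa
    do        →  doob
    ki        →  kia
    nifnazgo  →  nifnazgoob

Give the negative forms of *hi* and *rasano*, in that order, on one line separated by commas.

hia, rasanoob

The suffix is conditioned by the last vowel: -ob when the last vowel of the stem is a rounded vowel (*lujudo*, *purnagu*, *do*, *nifnazgo*); -a when the last vowel of the stem is an unrounded vowel (*gorhina*, *ki*).
*hi*: last vowel = /i/, an unrounded vowel → -a → *hia*.
Since the last vowel of *rasano* is /o/ (a rounded vowel), it takes -ob, giving *rasanoob*.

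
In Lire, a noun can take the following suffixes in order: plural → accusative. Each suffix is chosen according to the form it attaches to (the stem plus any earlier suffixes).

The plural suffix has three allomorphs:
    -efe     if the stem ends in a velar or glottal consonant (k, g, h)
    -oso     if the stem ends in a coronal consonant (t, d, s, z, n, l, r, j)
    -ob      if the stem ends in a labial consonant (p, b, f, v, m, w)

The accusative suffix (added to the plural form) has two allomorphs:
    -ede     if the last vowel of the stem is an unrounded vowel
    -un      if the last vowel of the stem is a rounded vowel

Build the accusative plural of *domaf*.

Since the final consonant of *domaf* is /f/ (labial), it takes -ob, giving *domafob*.
Since the last vowel of the plural form *domafob* is /o/ (a rounded vowel), it takes -un, giving *domafobun*.

domafobun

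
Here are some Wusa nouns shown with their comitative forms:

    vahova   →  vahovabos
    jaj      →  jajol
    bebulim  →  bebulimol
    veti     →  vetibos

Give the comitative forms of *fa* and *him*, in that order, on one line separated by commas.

Looking at the final sound of each stem: -ol when the stem ends in a consonant (*jaj*, *bebulim*); -bos when the stem ends in a vowel (*vahova*, *veti*).
*fa* — final sound /a/ (a vowel) → -bos → *fabos*.
Since the final sound of *him* is /m/ (a consonant), it takes -ol, giving *himol*.

fabos, himol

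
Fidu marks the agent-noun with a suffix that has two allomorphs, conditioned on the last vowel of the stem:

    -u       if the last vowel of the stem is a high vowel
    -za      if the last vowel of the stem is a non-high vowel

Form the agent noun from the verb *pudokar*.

pudokarza

Since the last vowel of *pudokar* is /a/ (a non-high vowel), it takes -za, giving *pudokarza*.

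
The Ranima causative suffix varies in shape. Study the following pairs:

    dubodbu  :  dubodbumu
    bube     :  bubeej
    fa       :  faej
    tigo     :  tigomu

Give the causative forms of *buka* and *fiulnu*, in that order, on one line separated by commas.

bukaej, fiulnumu

The pattern is rounding harmony: -mu when the last vowel of the stem is a rounded vowel (*dubodbu*, *tigo*); -ej when the last vowel of the stem is an unrounded vowel (*bube*, *fa*).
*buka* — last vowel /a/ (an unrounded vowel) → -ej → *bukaej*.
The last vowel of *fiulnu* is /u/, which is a rounded vowel, so the suffix is -mu, giving *fiulnumu*.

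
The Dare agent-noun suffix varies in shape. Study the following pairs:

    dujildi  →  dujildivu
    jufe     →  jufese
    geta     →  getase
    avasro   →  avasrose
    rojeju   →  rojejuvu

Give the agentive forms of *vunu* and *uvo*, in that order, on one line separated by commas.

vunuvu, uvose

Looking at the last vowel of each stem: -vu when the last vowel of the stem is a high vowel (*dujildi*, *rojeju*); -se when the last vowel of the stem is a non-high vowel (*jufe*, *geta*, *avasro*).
*vunu*: last vowel = /u/, a high vowel → -vu → *vunuvu*.
*uvo* — last vowel /o/ (a non-high vowel) → -se → *uvose*.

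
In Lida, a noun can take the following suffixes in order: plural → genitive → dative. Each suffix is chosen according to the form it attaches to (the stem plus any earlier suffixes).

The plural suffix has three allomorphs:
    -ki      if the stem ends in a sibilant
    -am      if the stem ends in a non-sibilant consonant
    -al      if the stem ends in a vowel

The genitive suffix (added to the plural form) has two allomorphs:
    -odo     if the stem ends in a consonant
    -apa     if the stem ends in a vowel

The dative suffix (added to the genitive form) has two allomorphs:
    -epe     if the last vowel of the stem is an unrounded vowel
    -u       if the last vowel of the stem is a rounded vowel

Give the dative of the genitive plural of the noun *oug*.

Since the final sound of *oug* is /g/ (a non-sibilant consonant), it takes -am, giving *ougam*.
The final sound of the plural form *ougam* is /m/, which is a consonant, so the genitive suffix is -odo, giving *ougamodo*.
The genitive form *ougamodo*: last vowel = /o/, a rounded vowel → -u → *ougamodou*.

ougamodou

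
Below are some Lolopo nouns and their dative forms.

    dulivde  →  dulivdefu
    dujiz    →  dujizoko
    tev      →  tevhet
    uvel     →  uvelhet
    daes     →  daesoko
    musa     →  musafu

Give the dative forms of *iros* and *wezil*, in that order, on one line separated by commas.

The alternation tracks the final sound of the stem — -oko when the stem ends in a sibilant (*dujiz*, *daes*); -het when the stem ends in a non-sibilant consonant (*tev*, *uvel*); -fu when the stem ends in a vowel (*dulivde*, *musa*).
*iros* — final sound /s/ (a sibilant) → -oko → *irosoko*.
Since the final sound of *wezil* is /l/ (a non-sibilant consonant), it takes -het, giving *wezilhet*.

irosoko, wezilhet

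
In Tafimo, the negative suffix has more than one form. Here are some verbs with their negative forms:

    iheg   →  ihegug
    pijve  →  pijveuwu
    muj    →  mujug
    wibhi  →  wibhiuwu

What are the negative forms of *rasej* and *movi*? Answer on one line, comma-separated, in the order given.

rasejug, moviuwu

Looking at the final sound of each stem: -ug when the stem ends in a consonant (*iheg*, *muj*); -uwu when the stem ends in a vowel (*pijve*, *wibhi*).
*rasej* — final sound /j/ (a consonant) → -ug → *rasejug*.
*movi*: final sound = /i/, a vowel → -uwu → *moviuwu*.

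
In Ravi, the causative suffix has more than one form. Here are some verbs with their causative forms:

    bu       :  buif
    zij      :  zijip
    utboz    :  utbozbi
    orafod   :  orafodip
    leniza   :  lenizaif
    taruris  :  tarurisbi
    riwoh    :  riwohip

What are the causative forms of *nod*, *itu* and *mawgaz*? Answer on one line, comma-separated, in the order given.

nodip, ituif, mawgazbi

The alternation tracks the final sound of the stem — -bi when the stem ends in a sibilant (*utboz*, *taruris*); -ip when the stem ends in a non-sibilant consonant (*zij*, *orafod*, *riwoh*); -if when the stem ends in a vowel (*bu*, *leniza*).
*nod*: final sound = /d/, a non-sibilant consonant → -ip → *nodip*.
The final sound of *itu* is /u/, which is a vowel, so the suffix is -if, giving *ituif*.
Since the final sound of *mawgaz* is /z/ (a sibilant), it takes -bi, giving *mawgazbi*.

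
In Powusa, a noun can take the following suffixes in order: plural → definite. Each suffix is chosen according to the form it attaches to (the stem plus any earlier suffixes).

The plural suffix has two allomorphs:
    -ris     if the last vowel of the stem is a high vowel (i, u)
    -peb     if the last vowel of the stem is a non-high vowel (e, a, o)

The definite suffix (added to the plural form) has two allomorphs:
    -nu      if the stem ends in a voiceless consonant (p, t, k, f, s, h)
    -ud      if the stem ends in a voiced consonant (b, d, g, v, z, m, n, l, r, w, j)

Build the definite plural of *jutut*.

Since the last vowel of *jutut* is /u/ (a high vowel), it takes -ris, giving *jututris*.
The plural form *jututris* — final consonant /s/ (voiceless) → -nu → *jututrisnu*.

jututrisnu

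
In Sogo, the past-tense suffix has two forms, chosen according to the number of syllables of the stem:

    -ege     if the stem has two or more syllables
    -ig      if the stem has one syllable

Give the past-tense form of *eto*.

*eto* has 2 syllables, so the suffix is -ege, giving *etoege*.

etoege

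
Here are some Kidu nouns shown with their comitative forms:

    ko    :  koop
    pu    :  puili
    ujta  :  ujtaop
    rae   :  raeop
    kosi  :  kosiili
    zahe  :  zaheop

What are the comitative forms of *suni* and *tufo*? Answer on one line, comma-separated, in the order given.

The suffix is conditioned by the last vowel: -ili when the last vowel of the stem is a high vowel (*pu*, *kosi*); -op when the last vowel of the stem is a non-high vowel (*ko*, *ujta*, *rae*, *zahe*).
Since the last vowel of *suni* is /i/ (a high vowel), it takes -ili, giving *suniili*.
The last vowel of *tufo* is /o/, which is a non-high vowel, so the suffix is -op, giving *tufoop*.

suniili, tufoop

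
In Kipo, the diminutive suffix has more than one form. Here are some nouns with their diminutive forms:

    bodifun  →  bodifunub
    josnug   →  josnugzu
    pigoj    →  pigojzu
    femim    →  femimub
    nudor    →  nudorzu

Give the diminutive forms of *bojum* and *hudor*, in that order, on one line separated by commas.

bojumub, hudorzu

The pattern is nasality of the final consonant: -ub when the stem ends in a nasal (*bodifun*, *femim*); -zu when the stem ends in a non-nasal consonant (*josnug*, *pigoj*, *nudor*).
The final consonant of *bojum* is /m/, which is a nasal, so the suffix is -ub, giving *bojumub*.
Since the final consonant of *hudor* is /r/ (non-nasal), it takes -zu, giving *hudorzu*.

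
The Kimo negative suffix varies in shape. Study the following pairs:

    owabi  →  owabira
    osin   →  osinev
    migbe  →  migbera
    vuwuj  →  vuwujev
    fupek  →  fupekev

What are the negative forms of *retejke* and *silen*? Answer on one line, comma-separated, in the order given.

retejkera, silenev

The alternation tracks the final sound of the stem — -ev when the stem ends in a consonant (*osin*, *vuwuj*, *fupek*); -ra when the stem ends in a vowel (*owabi*, *migbe*).
*retejke*: final sound = /e/, a vowel → -ra → *retejkera*.
*silen* — final sound /n/ (a consonant) → -ev → *silenev*.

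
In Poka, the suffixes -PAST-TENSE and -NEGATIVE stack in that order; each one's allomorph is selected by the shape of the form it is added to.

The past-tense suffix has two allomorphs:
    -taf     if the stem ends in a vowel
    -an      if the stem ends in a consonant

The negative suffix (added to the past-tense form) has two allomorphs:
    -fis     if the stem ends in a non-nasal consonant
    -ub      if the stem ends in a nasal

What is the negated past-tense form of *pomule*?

The final sound of *pomule* is /e/, which is a vowel, so the past-tense suffix is -taf, giving *pomuletaf*.
The final consonant of the past-tense form *pomuletaf* is /f/, which is non-nasal, so the negative suffix is -fis, giving *pomuletaffis*.

pomuletaffis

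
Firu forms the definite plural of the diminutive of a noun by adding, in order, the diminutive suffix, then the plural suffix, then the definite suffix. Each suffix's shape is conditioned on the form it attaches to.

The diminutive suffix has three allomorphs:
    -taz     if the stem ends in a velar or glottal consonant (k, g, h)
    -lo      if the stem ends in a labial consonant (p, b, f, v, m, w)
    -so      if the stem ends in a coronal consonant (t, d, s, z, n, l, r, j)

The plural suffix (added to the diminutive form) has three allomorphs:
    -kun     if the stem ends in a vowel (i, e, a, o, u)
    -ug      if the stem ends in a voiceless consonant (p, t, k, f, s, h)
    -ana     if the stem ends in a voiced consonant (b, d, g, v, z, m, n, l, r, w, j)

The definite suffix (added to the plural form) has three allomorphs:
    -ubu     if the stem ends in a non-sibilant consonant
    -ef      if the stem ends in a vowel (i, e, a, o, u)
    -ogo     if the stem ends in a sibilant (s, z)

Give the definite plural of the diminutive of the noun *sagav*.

*sagav* — final consonant /v/ (labial) → -lo → *sagavlo*.
The diminutive form *sagavlo* — final sound /o/ (a vowel) → -kun → *sagavlokun*.
The plural form *sagavlokun*: final sound = /n/, a non-sibilant consonant → -ubu → *sagavlokunubu*.

sagavlokunubu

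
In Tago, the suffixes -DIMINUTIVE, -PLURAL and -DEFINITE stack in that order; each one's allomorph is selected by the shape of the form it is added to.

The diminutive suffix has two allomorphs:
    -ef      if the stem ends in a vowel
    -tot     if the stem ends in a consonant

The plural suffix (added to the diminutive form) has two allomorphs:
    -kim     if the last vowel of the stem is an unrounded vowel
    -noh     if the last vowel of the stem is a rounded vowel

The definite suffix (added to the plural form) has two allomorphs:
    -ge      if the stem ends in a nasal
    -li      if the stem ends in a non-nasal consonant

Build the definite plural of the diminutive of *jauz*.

Since the final sound of *jauz* is /z/ (a consonant), it takes -tot, giving *jauztot*.
The diminutive form *jauztot* — last vowel /o/ (a rounded vowel) → -noh → *jauztotnoh*.
The plural form *jauztotnoh*: final consonant = /h/, non-nasal → -li → *jauztotnohli*.

jauztotnohli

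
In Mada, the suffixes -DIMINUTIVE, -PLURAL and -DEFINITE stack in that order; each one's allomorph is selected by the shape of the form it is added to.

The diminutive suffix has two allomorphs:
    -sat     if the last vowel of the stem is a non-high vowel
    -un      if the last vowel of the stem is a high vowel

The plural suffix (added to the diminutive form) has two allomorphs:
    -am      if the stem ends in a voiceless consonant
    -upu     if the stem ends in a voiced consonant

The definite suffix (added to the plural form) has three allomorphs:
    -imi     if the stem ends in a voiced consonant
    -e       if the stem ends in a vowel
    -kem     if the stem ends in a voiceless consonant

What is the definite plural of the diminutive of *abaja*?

abajasatamimi

The last vowel of *abaja* is /a/, which is a non-high vowel, so the diminutive suffix is -sat, giving *abajasat*.
The diminutive form *abajasat* — final consonant /t/ (voiceless) → -am → *abajasatam*.
The plural form *abajasatam* — final sound /m/ (a voiced consonant) → -imi → *abajasatamimi*.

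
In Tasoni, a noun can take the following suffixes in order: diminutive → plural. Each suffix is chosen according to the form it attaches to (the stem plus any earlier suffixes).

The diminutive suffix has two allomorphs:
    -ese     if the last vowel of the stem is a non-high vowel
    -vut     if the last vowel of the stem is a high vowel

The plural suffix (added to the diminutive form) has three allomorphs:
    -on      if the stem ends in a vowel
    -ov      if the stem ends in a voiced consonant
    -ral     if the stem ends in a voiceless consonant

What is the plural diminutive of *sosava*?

*sosava*: last vowel = /a/, a non-high vowel → -ese → *sosavaese*.
The diminutive form *sosavaese*: final sound = /e/, a vowel → -on → *sosavaeseon*.

sosavaeseon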